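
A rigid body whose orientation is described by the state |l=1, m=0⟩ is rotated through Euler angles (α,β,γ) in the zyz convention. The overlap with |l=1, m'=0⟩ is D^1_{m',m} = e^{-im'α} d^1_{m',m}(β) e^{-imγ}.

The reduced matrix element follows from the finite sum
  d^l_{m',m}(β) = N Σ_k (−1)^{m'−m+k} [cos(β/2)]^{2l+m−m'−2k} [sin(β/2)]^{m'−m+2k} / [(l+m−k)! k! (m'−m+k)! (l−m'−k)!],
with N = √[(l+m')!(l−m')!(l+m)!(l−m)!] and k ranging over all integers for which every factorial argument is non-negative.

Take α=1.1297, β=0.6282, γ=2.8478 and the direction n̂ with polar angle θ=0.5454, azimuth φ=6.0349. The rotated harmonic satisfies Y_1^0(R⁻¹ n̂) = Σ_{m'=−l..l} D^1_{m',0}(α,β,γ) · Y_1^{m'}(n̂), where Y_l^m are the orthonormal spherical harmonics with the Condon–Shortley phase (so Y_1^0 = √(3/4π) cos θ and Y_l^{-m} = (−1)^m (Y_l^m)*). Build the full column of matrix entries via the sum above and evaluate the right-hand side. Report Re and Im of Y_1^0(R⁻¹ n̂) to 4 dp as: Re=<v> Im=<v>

Need the full column D^1_{m',0} for m'=−1..1 at α=1.1297, β=0.6282, γ=2.8478.
cos(β/2)=0.951075, sin(β/2)=0.308961
d^1_{-1,0}: single k=1 term ⇒ +0.415559;  D = +0.177415+0.375784i
d^1_{0,0}: k∈[0..1] ⇒ +0.904543 -0.095457 = +0.809087;  D = +0.809087+0.000000i
d^1_{1,0}: single k=0 term ⇒ -0.415559;  D = -0.177415+0.375784i
Y_1^{m'}(θ=0.5454,φ=6.0349) and Σ D·Y over m':
  (+0.1774+0.3758i)·(+0.1737+0.0440i)  (+0.8091+0.0000i)·(+0.4177+0.0000i)  (-0.1774+0.3758i)·(-0.1737+0.0440i)
Y_1^0(R⁻¹ n̂) = +0.366512+0.000000i

Re=0.3665 Im=0.0000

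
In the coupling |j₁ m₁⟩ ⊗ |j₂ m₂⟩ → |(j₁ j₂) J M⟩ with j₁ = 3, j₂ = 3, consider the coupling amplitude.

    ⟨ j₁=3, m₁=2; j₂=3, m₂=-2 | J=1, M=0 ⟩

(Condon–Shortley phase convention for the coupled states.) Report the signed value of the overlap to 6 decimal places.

-0.377964

j₁+j₂−J=5  J+j₁−j₂=1  J−j₁+j₂=1  j₁+j₂+J+1=8
(j₁±m₁, j₂±m₂, J±M) = (5,1,1,5,1,1)
P² = 900/7
sum k=0..1:
  [0] +1/120 = 1/120
  [1] −1/24 = -1/24
S = -1/30
C² = P²·S² = 1/7 ; C = -0.377964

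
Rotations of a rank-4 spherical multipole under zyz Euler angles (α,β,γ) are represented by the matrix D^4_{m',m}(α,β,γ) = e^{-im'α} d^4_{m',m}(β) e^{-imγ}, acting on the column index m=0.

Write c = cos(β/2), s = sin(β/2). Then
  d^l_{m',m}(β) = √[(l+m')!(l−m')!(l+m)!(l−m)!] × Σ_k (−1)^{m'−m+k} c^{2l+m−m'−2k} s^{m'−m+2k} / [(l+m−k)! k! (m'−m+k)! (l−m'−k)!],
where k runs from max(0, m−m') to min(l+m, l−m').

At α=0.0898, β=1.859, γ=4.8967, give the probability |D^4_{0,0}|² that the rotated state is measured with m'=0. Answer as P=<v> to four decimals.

P=0.0101

First d^4_{0,0}(β=1.8590), then the phase factors e^{-i(0)α} and e^{-i(0)γ}:
With c≡cos(β/2)=0.598235 and s≡sin(β/2)=0.801321, N=[24·24·24·24]^{1/2}=576.000000
The bounds max(0,m−m')=0 and min(l+m,l−m')=4 give 5 terms
  k=0: (−1)^0·576.0000/(576)·0.5982^8·0.8013^0 = +0.016405
  k=1: (−1)^1·576.0000/(36)·0.5982^6·0.8013^2 = -0.470937
  k=2: (−1)^2·576.0000/(16)·0.5982^4·0.8013^4 = +1.901143
  k=3: (−1)^3·576.0000/(36)·0.5982^2·0.8013^6 = -1.516010
  k=4: (−1)^4·576.0000/(576)·0.5982^0·0.8013^8 = +0.170001
d^4_{0,0}(1.8590) = +0.016405 -0.470937 +1.901143 -1.516010 +0.170001 = +0.100603
|D^4_{0,0}|² = |d^4_{0,0}(β)|² = (+0.100603)² = 0.010121 (the z-rotation phases have unit modulus)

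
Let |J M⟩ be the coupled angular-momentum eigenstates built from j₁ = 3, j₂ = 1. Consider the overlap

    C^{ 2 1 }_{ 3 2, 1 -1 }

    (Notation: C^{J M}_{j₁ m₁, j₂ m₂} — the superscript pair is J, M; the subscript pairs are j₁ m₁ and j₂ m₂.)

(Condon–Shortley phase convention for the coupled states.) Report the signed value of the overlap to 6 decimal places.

√[5·2!4!0!/7! · 5!1!0!2!3!1!] = √(480/7)
  +(−1)^0/∏(0,2,1,0,3,0)! = 1/12  (running 1/12)
⟨..|..⟩ = √(480/7)·(1/12) = +0.690066

+√(10/21) ≈ +0.690066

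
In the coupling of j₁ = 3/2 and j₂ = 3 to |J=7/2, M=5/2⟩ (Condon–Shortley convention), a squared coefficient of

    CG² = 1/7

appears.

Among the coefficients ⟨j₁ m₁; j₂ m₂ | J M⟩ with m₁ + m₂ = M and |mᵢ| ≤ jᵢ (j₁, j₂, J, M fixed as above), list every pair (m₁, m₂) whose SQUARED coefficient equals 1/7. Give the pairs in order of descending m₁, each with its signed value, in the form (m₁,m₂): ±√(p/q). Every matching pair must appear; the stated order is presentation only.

(1/2,2): −√(1/7)

Admissible pairs with m₁+m₂ = M = 5/2: (-1/2,3), (1/2,2), (3/2,1)
  (m₁,m₂)=(3/2,1): CG² = 10/21, CG = +√(10/21)
  (m₁,m₂)=(1/2,2): CG² = 1/7, CG = −√(1/7)   ← matches the target
  (m₁,m₂)=(-1/2,3): CG² = 8/21, CG = −√(8/21)
Pairs with CG² = 1/7: (1/2,2): −√(1/7)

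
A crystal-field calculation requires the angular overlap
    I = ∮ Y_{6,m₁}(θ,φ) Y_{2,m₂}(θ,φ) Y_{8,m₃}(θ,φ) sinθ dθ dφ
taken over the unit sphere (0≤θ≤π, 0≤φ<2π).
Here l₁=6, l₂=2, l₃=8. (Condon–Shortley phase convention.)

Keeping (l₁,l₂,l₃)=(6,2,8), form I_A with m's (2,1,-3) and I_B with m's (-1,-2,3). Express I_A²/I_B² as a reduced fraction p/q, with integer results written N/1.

5/2

Same 6,2,8: normalisation and zero-m 3j drop out of the ratio.
A: Δ: 0! 12! 4! / 17! → 1/30940; sum: t=0:+1/5806080 = 1/5806080; 3j²(6 2 8; 2 1 -3) = Δ·Π!·Σ² = 165/6188  (sign -1)
B: Δ: 0! 12! 4! / 17! → 1/30940; sum: t=0:+1/14515200 = 1/14515200; 3j²(6 2 8; -1 -2 3) = Δ·Π!·Σ² = 33/3094  (sign -1)
I_A²/I_B² = (165/6188)/(33/3094) = 5/2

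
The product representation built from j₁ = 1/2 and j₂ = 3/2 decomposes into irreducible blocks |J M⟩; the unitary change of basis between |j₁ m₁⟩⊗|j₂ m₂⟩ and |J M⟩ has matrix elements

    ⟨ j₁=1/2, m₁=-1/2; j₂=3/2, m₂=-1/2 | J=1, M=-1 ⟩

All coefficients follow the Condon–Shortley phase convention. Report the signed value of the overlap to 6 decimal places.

-0.500000  (= −√(1/4))

triangle: 1!×0!×2!/4! = 2/24
(j±m)!: 0!×1!×1!×2!×0!×2! = 4
prefactor² = (2J+1)×Δ×N² = 1
  k=1: −1/(1!×0!×0!×0!×0!×2!) = -1/2
Σ = -1/2  ⇒  CG² = 1×(-1/2)² = 1/4
CG = −√(1/4) = -0.500000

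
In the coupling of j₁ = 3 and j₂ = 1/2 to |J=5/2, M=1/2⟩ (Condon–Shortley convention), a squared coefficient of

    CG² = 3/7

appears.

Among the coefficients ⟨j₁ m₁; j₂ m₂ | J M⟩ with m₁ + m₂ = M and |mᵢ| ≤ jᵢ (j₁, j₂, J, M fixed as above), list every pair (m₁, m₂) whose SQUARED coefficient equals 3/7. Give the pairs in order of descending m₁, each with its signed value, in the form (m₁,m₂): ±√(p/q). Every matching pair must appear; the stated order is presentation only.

(0,1/2): −√(3/7)

Admissible pairs with m₁+m₂ = M = 1/2: (0,1/2), (1,-1/2)
  (m₁,m₂)=(1,-1/2): CG² = 4/7, CG = +√(4/7)
  (m₁,m₂)=(0,1/2): CG² = 3/7, CG = −√(3/7)   ← matches the target
Pairs with CG² = 3/7: (0,1/2): −√(3/7)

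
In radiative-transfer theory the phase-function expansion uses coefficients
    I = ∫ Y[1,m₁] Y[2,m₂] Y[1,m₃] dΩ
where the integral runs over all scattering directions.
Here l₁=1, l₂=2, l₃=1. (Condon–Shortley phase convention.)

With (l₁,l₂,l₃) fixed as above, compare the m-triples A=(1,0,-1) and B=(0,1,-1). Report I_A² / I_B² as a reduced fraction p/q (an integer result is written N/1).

1/3

l's match ⇒ only the (l;m) 3-j factors differ between A and B.
A: triangle coeff Δ(1,2,1) = 1/30; Σ_t [0,0]: t=0:+1/4 = 1/4; (3j)²=1/30 [(1 2 1; 1 0 -1)], sign=+1
B: triangle coeff Δ(1,2,1) = 1/30; Σ_t [1,1]: t=1:−1/2 = -1/2; (3j)²=1/10 [(1 2 1; 0 1 -1)], sign=-1
I_A²/I_B² = (1/30)/(1/10) = 1/3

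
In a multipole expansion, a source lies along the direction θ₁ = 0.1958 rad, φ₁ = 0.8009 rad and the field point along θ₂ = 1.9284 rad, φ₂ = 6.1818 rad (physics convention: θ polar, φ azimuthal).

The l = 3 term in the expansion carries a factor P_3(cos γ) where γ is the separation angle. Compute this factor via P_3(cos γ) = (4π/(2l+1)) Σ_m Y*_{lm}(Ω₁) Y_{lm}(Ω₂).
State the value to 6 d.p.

0.315006

Addition theorem: P_3(cos γ) = (4π/7) Σ_m Y*_{lm}(Ω₁) Y_{lm}(Ω₂), m = −3…3:
  term(m=-3) = (-0.000956, 0.000444)   from Y*(Ω₁)=(-0.002271, 0.002069), Y(Ω₂)=(0.327203, 0.102708)
  term(m=-2) = (0.002759, -0.011586)   from Y*(Ω₁)=(-0.001176, 0.037925), Y(Ω₂)=(-0.307466, -0.063214)
  term(m=-1) = (-0.017417, -0.022051)   from Y*(Ω₁)=(0.166777, 0.172030), Y(Ω₂)=(-0.116675, -0.011870)
  term(m=+0) = (0.206699, 0.000000)   from Y*(Ω₁)=(0.662817, -0.000000), Y(Ω₂)=(0.311849, 0.000000)
  term(m=+1) = (-0.017417, 0.022051)   from Y*(Ω₁)=(-0.166777, 0.172030), Y(Ω₂)=(0.116675, -0.011870)
  term(m=+2) = (0.002759, 0.011586)   from Y*(Ω₁)=(-0.001176, -0.037925), Y(Ω₂)=(-0.307466, 0.063214)
  term(m=+3) = (-0.000956, -0.000444)   from Y*(Ω₁)=(0.002271, 0.002069), Y(Ω₂)=(-0.327203, 0.102708)
Total Σ_m = (0.175472, -0.000000). Multiply by 1.795196: (0.315006, -0.000000). P_3(cos γ) = 0.315006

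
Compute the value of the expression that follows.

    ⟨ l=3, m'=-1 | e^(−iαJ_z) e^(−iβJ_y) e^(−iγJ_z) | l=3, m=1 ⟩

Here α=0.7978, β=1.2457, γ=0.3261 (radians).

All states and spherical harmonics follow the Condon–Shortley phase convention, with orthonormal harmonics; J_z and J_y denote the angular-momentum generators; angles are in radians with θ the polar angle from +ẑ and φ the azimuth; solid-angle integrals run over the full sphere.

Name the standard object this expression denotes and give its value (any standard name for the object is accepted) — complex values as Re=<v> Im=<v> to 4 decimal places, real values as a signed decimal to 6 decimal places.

This is a Wigner D-matrix element — the rotation-matrix element ⟨l m'| R(α,β,γ) |l m⟩ in the angular-momentum basis.
First d^3_{-1,1}(β=1.2457), then the phase factors e^{-i(-1)α} and e^{-i(1)γ}:
With c≡cos(β/2)=0.812219 and s≡sin(β/2)=0.583352, N=[2·24·24·2]^{1/2}=48.000000
k: max(0,(1)−(-1))=2 … min(3+(1),3−(-1))=4
  k=2: (−1)^0·48.0000/(8)·0.8122^4·0.5834^2 = +0.888600
  k=3: (−1)^1·48.0000/(6)·0.8122^2·0.5834^4 = -0.611168
  k=4: (−1)^2·48.0000/(48)·0.8122^0·0.5834^6 = +0.039408
d^3_{-1,1}(1.2457) = +0.888600 -0.611168 +0.039408 = +0.316840
D = (+0.698283+0.715822i)·(+0.316840)·(+0.947299-0.320351i) = +0.282240+0.143973i

Wigner D-matrix element, Re=0.2822 Im=0.1440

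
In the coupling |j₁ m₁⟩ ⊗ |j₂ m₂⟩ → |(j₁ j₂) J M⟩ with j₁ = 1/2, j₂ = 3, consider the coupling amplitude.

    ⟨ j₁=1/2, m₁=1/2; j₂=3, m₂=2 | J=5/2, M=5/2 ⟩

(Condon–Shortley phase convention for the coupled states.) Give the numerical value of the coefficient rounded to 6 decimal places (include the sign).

+√(1/7) ≈ +0.377964

j₁+j₂−J=1  J+j₁−j₂=0  J−j₁+j₂=5  j₁+j₂+J+1=7
(j₁±m₁, j₂±m₂, J±M) = (1,0,5,1,5,0)
P² = 14400/7
sum k=0..0:
  [0] +1/120 = 1/120
S = 1/120
C² = P²·S² = 1/7 ; C = +0.377964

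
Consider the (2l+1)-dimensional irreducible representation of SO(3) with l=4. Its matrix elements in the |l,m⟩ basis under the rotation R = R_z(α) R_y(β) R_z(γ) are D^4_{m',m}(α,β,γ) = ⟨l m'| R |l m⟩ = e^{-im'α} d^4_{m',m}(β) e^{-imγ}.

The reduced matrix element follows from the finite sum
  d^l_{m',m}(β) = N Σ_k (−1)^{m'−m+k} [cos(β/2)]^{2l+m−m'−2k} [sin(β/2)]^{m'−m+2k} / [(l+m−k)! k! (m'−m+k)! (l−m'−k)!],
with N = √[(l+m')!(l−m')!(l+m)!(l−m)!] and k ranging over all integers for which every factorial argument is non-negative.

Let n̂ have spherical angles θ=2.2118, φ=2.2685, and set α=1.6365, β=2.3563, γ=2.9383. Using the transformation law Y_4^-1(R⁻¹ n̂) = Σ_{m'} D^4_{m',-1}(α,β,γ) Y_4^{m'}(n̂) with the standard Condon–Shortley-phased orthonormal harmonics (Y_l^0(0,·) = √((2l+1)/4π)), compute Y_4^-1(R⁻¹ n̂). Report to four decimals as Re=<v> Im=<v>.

Need the full column D^4_{m',-1} for m'=−4..4 at α=1.6365, β=2.3563, γ=2.9383.
cos(β/2)=0.382635, sin(β/2)=0.923900
d^4_{-4,-1}: single k=3 term ⇒ +0.048405;  D = -0.048319-0.002879i
d^4_{-3,-1}: k∈[2..3] ⇒ +0.021263 -0.206612 = -0.185349;  D = -0.001146-0.185345i
d^4_{-2,-1}: k∈[1..3] ⇒ +0.004707 -0.137215 +0.533325 = +0.400817;  D = +0.399782-0.028788i
d^4_{-1,-1}: k∈[0..3] ⇒ +0.000459 -0.040183 +0.468552 -0.910579 = -0.481751;  D = +0.066075+0.477198i
d^4_{0,-1}: k∈[0..3] ⇒ -0.004962 +0.173565 -1.011914 +0.983271 = +0.139961;  D = -0.137078+0.028257i
d^4_{1,-1}: k∈[0..3] ⇒ +0.026789 -0.468552 +1.365869 -0.530883 = +0.393223;  D = +0.104504+0.379082i
d^4_{2,-1}: k∈[0..2] ⇒ -0.091477 +0.799988 -0.932813 = -0.224302;  D = -0.211855+0.073680i
d^4_{3,-1}: k∈[0..1] ⇒ +0.206612 -0.722750 = -0.516138;  D = +0.201185+0.475313i
d^4_{4,-1}: single k=0 term ⇒ -0.282209;  D = +0.252104-0.126828i
Y_4^{m'}(θ=2.2118,φ=2.2685) and Σ D·Y over m':
  (-0.0483-0.0029i)·(-0.1715-0.0628i)  (-0.0011-0.1853i)·(-0.3340+0.1923i)  (+0.3998-0.0288i)·(-0.0564+0.3181i)  (+0.0661+0.4772i)·(-0.0724-0.0863i)  (-0.1371+0.0283i)·(-0.3440+0.0000i)  (+0.1045+0.3791i)·(+0.0724-0.0863i)  (-0.2119+0.0737i)·(-0.0564-0.3181i)  (+0.2012+0.4753i)·(+0.3340+0.1923i)  (+0.2521-0.1268i)·(-0.1715+0.0628i)
Y_4^-1(R⁻¹ n̂) = +0.130514+0.460693i

Re=0.1305 Im=0.4607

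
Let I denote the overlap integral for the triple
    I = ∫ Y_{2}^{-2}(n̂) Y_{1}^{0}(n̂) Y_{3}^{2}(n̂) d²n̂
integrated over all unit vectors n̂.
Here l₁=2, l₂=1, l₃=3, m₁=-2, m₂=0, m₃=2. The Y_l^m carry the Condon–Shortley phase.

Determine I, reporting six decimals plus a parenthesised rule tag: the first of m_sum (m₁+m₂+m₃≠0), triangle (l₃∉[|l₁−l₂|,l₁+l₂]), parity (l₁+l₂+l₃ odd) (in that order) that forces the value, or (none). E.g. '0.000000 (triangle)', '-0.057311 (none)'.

m-sum 0 ✓  L=6 even ✓  1≤3≤3 ✓
Π(2lᵢ+1) = 5×3×7 = 105
triangle coeff Δ(2,1,3) = 1/105
Σ_t [0,0]: t=0:+1/4 = 1/4
(3j)²=3/35 [(2 1 3; 0 0 0)], sign=-1
Σ_t [0,0]: t=0:+1/24 = 1/24
(3j)²=1/21 [(2 1 3; -2 0 2)], sign=-1
⇒ 4πI² = 3/7
I = (+1)√(3/7/(4π)) = 0.18467439
No selection rule forces the value: the integral is nonzero (none).

0.184674 (none)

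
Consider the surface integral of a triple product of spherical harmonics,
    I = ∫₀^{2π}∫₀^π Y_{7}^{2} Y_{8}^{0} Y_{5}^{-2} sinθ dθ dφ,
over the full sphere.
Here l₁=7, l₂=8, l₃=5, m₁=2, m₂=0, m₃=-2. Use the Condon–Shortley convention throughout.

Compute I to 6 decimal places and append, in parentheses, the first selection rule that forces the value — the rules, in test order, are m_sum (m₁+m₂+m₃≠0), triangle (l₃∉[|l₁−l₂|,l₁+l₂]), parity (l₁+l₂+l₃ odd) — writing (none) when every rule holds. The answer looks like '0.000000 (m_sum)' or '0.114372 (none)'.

-0.116608 (none)

Rules hold: Σm=0, L=20 even, 1≤5≤15.
N = 15·17·11 = 2805
Δ = 10!·4!·6!/21! = 1/814773960
Racah Σ t=3..7: t=3:−1/87091200 t=4:+1/4976640 t=5:−1/2073600 t=6:+1/4976640 t=7:−1/87091200 = -1/9676800
⇒ 3j(7 8 5; 0 0 0)² = 360/46189, sgn +1
Racah Σ t=2..5: t=2:+1/348364800 t=3:−1/14515200 t=4:+1/4976640 t=5:−1/12441600 = 19/348364800
⇒ 3j(7 8 5; 2 0 -2)² = 19/2431, sgn -1
4πI² = N·(3j₀)²·(3jₘ)² = 5400/31603
I = -1·√(0.17087/4π) = -0.11660785
No selection rule forces the value: the integral is nonzero (none).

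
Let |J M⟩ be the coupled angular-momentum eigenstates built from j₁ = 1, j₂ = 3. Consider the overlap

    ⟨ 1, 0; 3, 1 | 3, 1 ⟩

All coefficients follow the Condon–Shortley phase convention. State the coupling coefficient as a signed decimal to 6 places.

−√(1/12) = -0.288675

√[7·1!1!5!/8! · 1!1!4!2!4!2!] = √(48)
  +(−1)^0/∏(0,1,1,4,0,1)! = 1/24  (running 1/24)
  +(−1)^1/∏(1,0,0,3,1,2)! = -1/12  (running -1/24)
⟨..|..⟩ = √(48)·(-1/24) = -0.288675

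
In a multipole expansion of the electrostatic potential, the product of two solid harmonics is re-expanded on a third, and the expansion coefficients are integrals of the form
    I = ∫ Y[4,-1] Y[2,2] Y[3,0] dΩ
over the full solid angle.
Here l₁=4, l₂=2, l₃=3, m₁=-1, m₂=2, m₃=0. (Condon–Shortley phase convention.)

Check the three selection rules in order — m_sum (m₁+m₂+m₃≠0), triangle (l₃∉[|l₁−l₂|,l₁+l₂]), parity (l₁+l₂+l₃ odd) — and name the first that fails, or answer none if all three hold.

m₁+m₂+m₃ = -1 + 2 + 0 = 1  ✗
triangle: |4−2|=2 ≤ l₃=3 ≤ 4+2=6
parity: l₁+l₂+l₃ = 9 is odd

m_sum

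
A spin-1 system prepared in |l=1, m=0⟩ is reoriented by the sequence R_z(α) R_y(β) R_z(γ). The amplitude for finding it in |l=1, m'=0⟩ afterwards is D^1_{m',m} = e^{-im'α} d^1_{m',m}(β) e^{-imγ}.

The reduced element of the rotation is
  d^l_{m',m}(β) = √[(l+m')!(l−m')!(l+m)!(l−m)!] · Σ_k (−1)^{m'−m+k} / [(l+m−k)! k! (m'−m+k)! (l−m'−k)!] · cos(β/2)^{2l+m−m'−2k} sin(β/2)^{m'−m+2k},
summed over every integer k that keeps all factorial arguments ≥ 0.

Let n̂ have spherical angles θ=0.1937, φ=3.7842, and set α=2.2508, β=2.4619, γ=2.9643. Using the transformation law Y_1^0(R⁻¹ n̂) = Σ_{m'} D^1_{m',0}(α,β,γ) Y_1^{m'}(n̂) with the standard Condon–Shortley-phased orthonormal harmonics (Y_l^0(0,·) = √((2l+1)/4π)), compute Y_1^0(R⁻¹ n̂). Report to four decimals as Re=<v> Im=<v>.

Re=-0.3707 Im=0.0000

Need the full column D^1_{m',0} for m'=−1..1 at α=2.2508, β=2.4619, γ=2.9643.
cos(β/2)=0.333342, sin(β/2)=0.942806
d^1_{-1,0}: single k=1 term ⇒ +0.444455;  D = -0.279471+0.345595i
d^1_{0,0}: k∈[0..1] ⇒ +0.111117 -0.888883 = -0.777766;  D = -0.777766+0.000000i
d^1_{1,0}: single k=0 term ⇒ -0.444455;  D = +0.279471+0.345595i
Y_1^{m'}(θ=0.1937,φ=3.7842) and Σ D·Y over m':
  (-0.2795+0.3456i)·(-0.0532+0.0399i)  (-0.7778+0.0000i)·(+0.4795+0.0000i)  (+0.2795+0.3456i)·(+0.0532+0.0399i)
Y_1^0(R⁻¹ n̂) = -0.370701+0.000000i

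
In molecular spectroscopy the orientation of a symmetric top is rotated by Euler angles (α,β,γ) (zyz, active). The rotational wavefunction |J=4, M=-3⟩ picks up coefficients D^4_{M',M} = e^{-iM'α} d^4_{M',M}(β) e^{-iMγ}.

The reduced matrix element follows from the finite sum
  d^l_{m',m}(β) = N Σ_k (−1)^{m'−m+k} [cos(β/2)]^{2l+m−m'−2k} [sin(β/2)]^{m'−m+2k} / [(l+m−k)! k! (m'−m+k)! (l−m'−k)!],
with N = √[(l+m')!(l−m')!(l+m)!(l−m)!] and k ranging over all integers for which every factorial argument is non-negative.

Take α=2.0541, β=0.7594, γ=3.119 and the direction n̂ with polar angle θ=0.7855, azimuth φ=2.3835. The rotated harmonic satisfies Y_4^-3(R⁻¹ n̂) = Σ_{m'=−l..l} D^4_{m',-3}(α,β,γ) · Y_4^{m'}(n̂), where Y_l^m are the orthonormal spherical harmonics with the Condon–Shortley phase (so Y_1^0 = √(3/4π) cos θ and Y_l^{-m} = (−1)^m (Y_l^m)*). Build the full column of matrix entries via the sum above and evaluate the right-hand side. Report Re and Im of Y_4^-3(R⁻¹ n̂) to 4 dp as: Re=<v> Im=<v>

Re=-0.0013 Im=-0.0145

Need the full column D^4_{m',-3} for m'=−4..4 at α=2.0541, β=0.7594, γ=3.1190.
cos(β/2)=0.928776, sin(β/2)=0.370642
d^4_{-4,-3}: single k=1 term ⇒ +0.624994;  D = +0.181496-0.598061i
d^4_{-3,-3}: k∈[0..1] ⇒ +0.553716 -0.617266 = -0.063550;  D = +0.062422-0.011919i
d^4_{-2,-3}: k∈[0..1] ⇒ -0.826789 +0.395006 = -0.431784;  D = -0.268797-0.337913i
d^4_{-1,-3}: k∈[0..1] ⇒ +0.699914 -0.185772 = +0.514142;  D = +0.207544-0.470391i
d^4_{0,-3}: k∈[0..1] ⇒ -0.416372 +0.066308 = -0.350064;  D = +0.349260-0.023708i
d^4_{1,-3}: k∈[0..1] ⇒ +0.185772 -0.017751 = +0.168021;  D = +0.087977+0.143147i
d^4_{2,-3}: k∈[0..1] ⇒ -0.062906 +0.003339 = -0.059566;  D = -0.030442+0.051200i
d^4_{3,-3}: k∈[0..1] ⇒ +0.015655 -0.000356 = +0.015299;  D = -0.015277-0.000812i
d^4_{4,-3}: single k=0 term ⇒ -0.002524;  D = -0.001053-0.002294i
Y_4^{m'}(θ=0.7855,φ=2.3835) and Σ D·Y over m':
  (+0.1815-0.5981i)·(-0.1100+0.0121i)  (+0.0624-0.0119i)·(+0.2025-0.2387i)  (-0.2688-0.3379i)·(+0.0228+0.4175i)  (+0.2075-0.4704i)·(-0.0858-0.0812i)  (+0.3493-0.0237i)·(-0.3439+0.0000i)  (+0.0880+0.1431i)·(+0.0858-0.0812i)  (-0.0304+0.0512i)·(+0.0228-0.4175i)  (-0.0153-0.0008i)·(-0.2025-0.2387i)  (-0.0011-0.0023i)·(-0.1100-0.0121i)
Y_4^-3(R⁻¹ n̂) = -0.001270-0.014531i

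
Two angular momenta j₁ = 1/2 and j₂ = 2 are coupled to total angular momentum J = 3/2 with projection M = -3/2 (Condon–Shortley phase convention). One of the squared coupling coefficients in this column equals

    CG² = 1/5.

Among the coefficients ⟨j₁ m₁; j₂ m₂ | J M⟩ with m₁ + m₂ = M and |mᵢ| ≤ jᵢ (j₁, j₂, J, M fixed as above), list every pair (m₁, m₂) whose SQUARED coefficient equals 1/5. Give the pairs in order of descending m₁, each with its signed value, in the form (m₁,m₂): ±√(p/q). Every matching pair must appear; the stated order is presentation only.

Admissible pairs with m₁+m₂ = M = -3/2: (-1/2,-1), (1/2,-2)
  (m₁,m₂)=(1/2,-2): CG² = 4/5, CG = +√(4/5)
  (m₁,m₂)=(-1/2,-1): CG² = 1/5, CG = −√(1/5)   ← matches the target
Pairs with CG² = 1/5: (-1/2,-1): −√(1/5)

(-1/2,-1): −√(1/5)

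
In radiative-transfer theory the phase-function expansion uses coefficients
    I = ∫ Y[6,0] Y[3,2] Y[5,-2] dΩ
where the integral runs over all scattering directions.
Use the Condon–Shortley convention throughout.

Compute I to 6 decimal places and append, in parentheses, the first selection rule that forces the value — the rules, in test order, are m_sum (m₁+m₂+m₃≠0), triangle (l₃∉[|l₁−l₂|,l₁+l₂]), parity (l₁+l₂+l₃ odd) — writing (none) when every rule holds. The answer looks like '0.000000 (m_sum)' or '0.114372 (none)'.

m-sum 0 ✓  L=14 even ✓  3≤5≤9 ✓
Π(2lᵢ+1) = 13×7×11 = 1001
triangle coeff Δ(6,3,5) = 1/675675
Σ_t [1,3]: t=1:−1/8640 t=2:+1/2304 t=3:−1/8640 = 7/34560
(3j)²=7/429 [(6 3 5; 0 0 0)], sign=-1
Σ_t [3,4]: t=3:−1/8640 t=4:+1/34560 = -1/11520
(3j)²=3/143 [(6 3 5; 0 2 -2)], sign=+1
⇒ 4πI² = 49/143
I = (-1)√(49/143/(4π)) = -0.16512966
No selection rule forces the value: the integral is nonzero (none).

-0.165130 (none)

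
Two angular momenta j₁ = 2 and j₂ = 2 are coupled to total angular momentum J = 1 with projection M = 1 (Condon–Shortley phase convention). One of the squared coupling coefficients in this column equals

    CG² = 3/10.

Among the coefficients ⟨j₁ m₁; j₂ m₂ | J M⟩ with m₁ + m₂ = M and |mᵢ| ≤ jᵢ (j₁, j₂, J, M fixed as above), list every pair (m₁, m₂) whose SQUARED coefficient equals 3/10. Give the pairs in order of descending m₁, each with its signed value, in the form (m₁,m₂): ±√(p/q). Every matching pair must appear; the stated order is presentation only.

Admissible pairs with m₁+m₂ = M = 1: (-1,2), (0,1), (1,0), (2,-1)
  (m₁,m₂)=(2,-1): CG² = 1/5, CG = +√(1/5)
  (m₁,m₂)=(1,0): CG² = 3/10, CG = −√(3/10)   ← matches the target
  (m₁,m₂)=(0,1): CG² = 3/10, CG = +√(3/10)   ← matches the target
  (m₁,m₂)=(-1,2): CG² = 1/5, CG = −√(1/5)
Pairs with CG² = 3/10: (1,0): −√(3/10); (0,1): +√(3/10)

(1,0): −√(3/10); (0,1): +√(3/10)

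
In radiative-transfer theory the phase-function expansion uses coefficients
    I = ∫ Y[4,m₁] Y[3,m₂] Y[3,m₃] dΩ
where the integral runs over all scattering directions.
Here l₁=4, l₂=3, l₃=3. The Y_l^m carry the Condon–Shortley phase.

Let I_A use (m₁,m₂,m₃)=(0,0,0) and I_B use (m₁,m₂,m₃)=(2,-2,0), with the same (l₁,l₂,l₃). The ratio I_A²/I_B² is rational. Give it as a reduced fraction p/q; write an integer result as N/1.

12/1

l's match ⇒ only the (l;m) 3-j factors differ between A and B.
A: triangle coeff Δ(4,3,3) = 1/34650; Σ_t [1,3]: t=1:−1/72 t=2:+1/16 t=3:−1/72 = 5/144; (3j)²=2/77 [(4 3 3; 0 0 0)], sign=-1
B: triangle coeff Δ(4,3,3) = 1/34650; Σ_t [0,1]: t=0:+1/96 t=1:−1/72 = -1/288; (3j)²=1/462 [(4 3 3; 2 -2 0)], sign=+1
I_A²/I_B² = (2/77)/(1/462) = 12/1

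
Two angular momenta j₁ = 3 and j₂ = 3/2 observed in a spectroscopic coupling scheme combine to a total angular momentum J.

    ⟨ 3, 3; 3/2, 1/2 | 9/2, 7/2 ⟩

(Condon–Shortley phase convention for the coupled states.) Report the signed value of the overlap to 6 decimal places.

triangle: 0!·6!·3!/10! = 4320/3628800
(j±m)!: 6!·0!·2!·1!·8!·1! = 58060800
prefactor² = (2J+1)·Δ·N² = 691200
  k=0: +1/(0!·0!·0!·2!·6!·1!) = 1/1440
Σ = 1/1440  ⇒  CG² = 691200·(1/1440)² = 1/3
CG = +√(1/3) = +0.577350

+0.577350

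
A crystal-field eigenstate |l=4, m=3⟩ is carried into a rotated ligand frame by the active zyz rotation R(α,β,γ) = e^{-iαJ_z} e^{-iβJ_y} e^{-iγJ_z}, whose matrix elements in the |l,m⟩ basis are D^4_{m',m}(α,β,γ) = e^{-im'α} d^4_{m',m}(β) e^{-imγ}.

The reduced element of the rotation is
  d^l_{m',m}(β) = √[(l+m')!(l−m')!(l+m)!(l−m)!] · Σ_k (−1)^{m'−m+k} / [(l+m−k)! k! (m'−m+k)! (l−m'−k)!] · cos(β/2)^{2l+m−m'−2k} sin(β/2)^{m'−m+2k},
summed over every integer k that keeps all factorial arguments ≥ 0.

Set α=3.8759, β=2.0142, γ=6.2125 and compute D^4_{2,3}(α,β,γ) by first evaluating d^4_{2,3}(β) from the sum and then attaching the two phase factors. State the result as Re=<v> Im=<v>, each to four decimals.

First d^4_{2,3}(β=2.0142), then the phase factors e^{-i(2)α} and e^{-i(3)γ}:
Half-angle: c=0.534314, s=0.845286. N=√(720·2·5040·1)=2693.993318
Admissible k: 1..2 (factorial args all ≥0)
  k=1: (−1)^0·2693.9933/(720)·0.5343^7·0.8453^1 = +0.039323
  k=2: (−1)^1·2693.9933/(240)·0.5343^5·0.8453^3 = -0.295243
d^4_{2,3}(2.0142) = +0.039323 -0.295243 = -0.255920
D = (+0.102004-0.994784i)·(-0.255920)·(+0.977600+0.210470i) = -0.079103+0.243389i

Re=-0.0791 Im=0.2434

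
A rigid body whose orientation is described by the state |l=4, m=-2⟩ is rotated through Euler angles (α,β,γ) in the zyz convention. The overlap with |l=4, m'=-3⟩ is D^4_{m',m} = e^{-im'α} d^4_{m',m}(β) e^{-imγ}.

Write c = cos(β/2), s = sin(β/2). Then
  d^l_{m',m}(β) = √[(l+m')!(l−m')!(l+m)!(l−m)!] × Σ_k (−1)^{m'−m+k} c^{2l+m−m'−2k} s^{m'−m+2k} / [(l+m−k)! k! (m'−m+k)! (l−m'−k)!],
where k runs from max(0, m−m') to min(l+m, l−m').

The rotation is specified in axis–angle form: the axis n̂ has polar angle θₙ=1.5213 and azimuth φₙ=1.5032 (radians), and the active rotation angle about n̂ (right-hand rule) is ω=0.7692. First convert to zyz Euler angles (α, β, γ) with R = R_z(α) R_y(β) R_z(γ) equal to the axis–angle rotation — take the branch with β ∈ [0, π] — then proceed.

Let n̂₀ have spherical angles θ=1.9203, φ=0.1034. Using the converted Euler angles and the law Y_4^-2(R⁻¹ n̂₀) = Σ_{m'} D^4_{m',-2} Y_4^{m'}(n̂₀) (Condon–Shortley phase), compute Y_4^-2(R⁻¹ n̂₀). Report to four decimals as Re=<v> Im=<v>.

Axis–angle → zyz. n̂ = (sinθₙcosφₙ, sinθₙsinφₙ, cosθₙ) = (+0.067462, +0.996494, +0.049476), ω = 0.7692.
R = I cosω + sinω [n̂]ₓ + (1−cosω) n̂n̂ᵀ gives
  R = [+0.719749, -0.015487, +0.694062; +0.053340, +0.998030, -0.033044; -0.692183, +0.060804, +0.719157]
β = atan2(√(R₁₃²+R₂₃²), R₃₃) = 0.768209; α = atan2(R₂₃, R₁₃) mod 2π = 6.235612; γ = atan2(R₃₂, −R₃₁) mod 2π = 0.087619
Need the full column D^4_{m',-2} for m'=−4..4 at α=6.2356, β=0.7682, γ=0.0876.
cos(β/2)=0.927134, sin(β/2)=0.374729
d^4_{-4,-2}: single k=2 term ⇒ +0.471921;  D = +0.471868-0.007104i
d^4_{-3,-2}: k∈[1..2] ⇒ +0.825620 -0.404623 = +0.420997;  D = +0.420775+0.013688i
d^4_{-2,-2}: k∈[0..2] ⇒ +0.545936 -1.070217 +0.218540 = -0.305741;  D = -0.304761-0.024461i
d^4_{-1,-2}: k∈[0..2] ⇒ -0.936165 +0.764665 -0.083278 = -0.254778;  D = -0.252704-0.032438i
d^4_{0,-2}: k∈[0..2] ⇒ +0.846081 -0.368578 +0.022579 = +0.500082;  D = +0.492423+0.087186i
d^4_{1,-2}: k∈[0..2] ⇒ -0.509777 +0.124917 -0.004081 = -0.388942;  D = -0.379327-0.085946i
d^4_{2,-2}: k∈[0..2] ⇒ +0.218540 -0.028561 +0.000389 = +0.190368;  D = +0.183452+0.050848i
d^4_{3,-2}: k∈[0..1] ⇒ -0.066100 +0.003599 = -0.062500;  D = -0.059368-0.019539i
d^4_{4,-2}: single k=0 term ⇒ +0.012594;  D = +0.011762+0.004502i
Y_4^{m'}(θ=1.9203,φ=0.1034) and Σ D·Y over m':
  (+0.4719-0.0071i)·(+0.3158-0.1386i)  (+0.4208+0.0137i)·(-0.3385+0.1085i)  (-0.3048-0.0245i)·(-0.0518+0.0109i)  (-0.2527-0.0324i)·(+0.3299-0.0342i)  (+0.4924+0.0872i)·(-0.0039+0.0000i)  (-0.3793-0.0859i)·(-0.3299-0.0342i)  (+0.1835+0.0508i)·(-0.0518-0.0109i)  (-0.0594-0.0195i)·(+0.3385+0.1085i)  (+0.0118+0.0045i)·(+0.3158+0.1386i)
Y_4^-2(R⁻¹ n̂) = +0.032121-0.004338i

Re=0.0321 Im=-0.0043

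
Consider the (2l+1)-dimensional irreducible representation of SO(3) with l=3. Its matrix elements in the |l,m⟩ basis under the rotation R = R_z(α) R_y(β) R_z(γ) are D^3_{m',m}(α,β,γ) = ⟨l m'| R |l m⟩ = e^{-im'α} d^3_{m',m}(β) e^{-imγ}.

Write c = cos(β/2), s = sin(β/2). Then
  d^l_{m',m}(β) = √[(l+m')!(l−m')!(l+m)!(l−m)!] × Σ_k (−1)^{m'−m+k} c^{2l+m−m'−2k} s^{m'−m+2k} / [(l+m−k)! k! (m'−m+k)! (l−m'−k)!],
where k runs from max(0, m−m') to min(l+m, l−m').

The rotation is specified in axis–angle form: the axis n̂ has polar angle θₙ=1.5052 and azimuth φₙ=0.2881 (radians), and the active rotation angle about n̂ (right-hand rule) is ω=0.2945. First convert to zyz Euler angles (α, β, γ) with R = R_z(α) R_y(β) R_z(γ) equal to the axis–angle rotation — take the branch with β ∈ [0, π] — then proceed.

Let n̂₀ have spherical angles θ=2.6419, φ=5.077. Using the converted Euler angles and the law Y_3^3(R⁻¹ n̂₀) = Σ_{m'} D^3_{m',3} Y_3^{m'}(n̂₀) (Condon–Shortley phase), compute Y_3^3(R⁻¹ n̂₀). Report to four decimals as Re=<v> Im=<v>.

Axis–angle → zyz. n̂ = (sinθₙcosφₙ, sinθₙsinφₙ, cosθₙ) = (+0.956723, +0.283520, +0.065549), ω = 0.2945.
R = I cosω + sinω [n̂]ₓ + (1−cosω) n̂n̂ᵀ gives
  R = [+0.996354, -0.007348, +0.084995; +0.030704, +0.960408, -0.276900; -0.079595, +0.278500, +0.957132]
β = atan2(√(R₁₃²+R₂₃²), R₃₃) = 0.293862; α = atan2(R₂₃, R₁₃) mod 2π = 5.010211; γ = atan2(R₃₂, −R₃₁) mod 2π = 1.292419
Need the full column D^3_{m',3} for m'=−3..3 at α=5.0102, β=0.2939, γ=1.2924.
cos(β/2)=0.989225, sin(β/2)=0.146403
d^3_{-3,3}: single k=6 term ⇒ +0.000010;  D = +0.000002-0.000010i
d^3_{-2,3}: single k=5 term ⇒ +0.000163;  D = +0.000161-0.000023i
d^3_{-1,3}: single k=4 term ⇒ +0.001741;  D = +0.000738+0.001577i
d^3_{0,3}: single k=3 term ⇒ +0.013585;  D = -0.010071+0.009116i
d^3_{1,3}: single k=2 term ⇒ +0.079492;  D = -0.068291-0.040686i
d^3_{2,3}: single k=1 term ⇒ +0.339704;  D = +0.080580-0.330009i
d^3_{3,3}: single k=0 term ⇒ +0.937067;  D = +0.935473-0.054631i
Y_3^{m'}(θ=2.6419,φ=5.077) and Σ D·Y over m':
  (+0.0000-0.0000i)·(-0.0408-0.0211i)  (+0.0002-0.0000i)·(+0.1536-0.1372i)  (+0.0007+0.0016i)·(+0.1575+0.4126i)  (-0.0101+0.0091i)·(-0.2791+0.0000i)  (-0.0683-0.0407i)·(-0.1575+0.4126i)  (+0.0806-0.3300i)·(+0.1536+0.1372i)  (+0.9355-0.0546i)·(+0.0408-0.0211i)
Y_3^3(R⁻¹ n̂) = +0.124494-0.085350i

Re=0.1245 Im=-0.0853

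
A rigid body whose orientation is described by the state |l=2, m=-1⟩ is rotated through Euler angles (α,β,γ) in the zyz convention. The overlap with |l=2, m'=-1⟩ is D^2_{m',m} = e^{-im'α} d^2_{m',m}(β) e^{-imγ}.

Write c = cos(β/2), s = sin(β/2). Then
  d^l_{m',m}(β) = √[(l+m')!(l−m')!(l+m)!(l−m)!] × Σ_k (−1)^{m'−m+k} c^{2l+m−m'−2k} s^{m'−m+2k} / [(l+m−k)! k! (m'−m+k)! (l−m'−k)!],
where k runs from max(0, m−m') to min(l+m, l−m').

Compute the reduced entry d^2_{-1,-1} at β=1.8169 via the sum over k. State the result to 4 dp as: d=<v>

d^2_{-1,-1}(β=1.8169) via the finite sum:
Half-angle: c=0.614969, s=0.788551. N=√(1·6·1·6)=6.000000
k∈{0,1} keeps every argument non-negative
  k=0: (−1)^0·6.0000/(6)·0.6150^4·0.7886^0 = +0.143025
  k=1: (−1)^1·6.0000/(2)·0.6150^2·0.7886^2 = -0.705484
d^2_{-1,-1}(1.8169) = +0.143025 -0.705484 = -0.562459

d=-0.5625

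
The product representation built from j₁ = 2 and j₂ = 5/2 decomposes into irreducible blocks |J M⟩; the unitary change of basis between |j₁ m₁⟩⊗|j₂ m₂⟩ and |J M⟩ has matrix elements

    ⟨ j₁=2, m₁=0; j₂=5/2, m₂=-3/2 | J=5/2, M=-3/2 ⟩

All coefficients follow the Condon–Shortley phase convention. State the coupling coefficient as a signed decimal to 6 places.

-0.119523  (= −√(1/70))

√[6·2!2!3!/8! · 2!2!1!4!1!4!] = √(288/35)
  +(−1)^0/∏(0,2,2,1,0,2)! = 1/8  (running 1/8)
  +(−1)^1/∏(1,1,1,0,1,3)! = -1/6  (running -1/24)
⟨..|..⟩ = √(288/35)·(-1/24) = -0.119523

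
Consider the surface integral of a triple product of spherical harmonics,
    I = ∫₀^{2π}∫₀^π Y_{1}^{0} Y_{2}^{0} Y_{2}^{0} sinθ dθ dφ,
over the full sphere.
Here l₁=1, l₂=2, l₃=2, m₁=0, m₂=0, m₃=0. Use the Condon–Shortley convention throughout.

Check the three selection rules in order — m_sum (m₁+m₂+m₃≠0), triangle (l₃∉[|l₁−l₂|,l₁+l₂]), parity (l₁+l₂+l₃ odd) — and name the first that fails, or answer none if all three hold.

parity

azimuthal sum: 0 + 0 + 0 = 0  ✓
1 ≤ 2 ≤ 3 (triangle on l)  ✓
L = 1 + 2 + 2 = 5 (odd)  ✗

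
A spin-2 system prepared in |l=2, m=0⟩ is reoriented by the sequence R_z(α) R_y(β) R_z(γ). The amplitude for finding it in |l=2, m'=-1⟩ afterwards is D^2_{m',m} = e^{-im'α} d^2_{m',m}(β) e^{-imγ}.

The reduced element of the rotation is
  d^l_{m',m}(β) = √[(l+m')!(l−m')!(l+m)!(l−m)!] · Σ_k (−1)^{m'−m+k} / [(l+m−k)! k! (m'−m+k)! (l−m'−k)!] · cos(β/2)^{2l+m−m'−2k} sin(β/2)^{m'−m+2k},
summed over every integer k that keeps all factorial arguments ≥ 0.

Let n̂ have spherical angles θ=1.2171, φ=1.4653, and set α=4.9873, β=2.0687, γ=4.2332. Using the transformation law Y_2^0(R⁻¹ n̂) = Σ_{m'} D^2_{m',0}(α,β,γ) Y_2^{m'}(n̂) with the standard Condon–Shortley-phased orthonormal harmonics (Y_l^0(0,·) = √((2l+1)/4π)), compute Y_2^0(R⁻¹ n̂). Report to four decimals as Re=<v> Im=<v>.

Re=0.5042 Im=0.0000

Need the full column D^2_{m',0} for m'=−2..2 at α=4.9873, β=2.0687, γ=4.2332.
cos(β/2)=0.511085, sin(β/2)=0.859530
d^2_{-2,0}: single k=2 term ⇒ +0.472698;  D = -0.403031-0.247002i
d^2_{-1,0}: k∈[1..2] ⇒ +0.281071 -0.794973 = -0.513902;  D = -0.139504+0.494605i
d^2_{0,0}: k∈[0..2] ⇒ +0.068229 -0.771913 +0.545814 = -0.157869;  D = -0.157869+0.000000i
d^2_{1,0}: k∈[0..1] ⇒ -0.281071 +0.794973 = +0.513902;  D = +0.139504+0.494605i
d^2_{2,0}: single k=0 term ⇒ +0.472698;  D = -0.403031+0.247002i
Y_2^{m'}(θ=1.2171,φ=1.4653) and Σ D·Y over m':
  (-0.4030-0.2470i)·(-0.3324-0.0712i)  (-0.1395+0.4946i)·(+0.0264-0.2496i)  (-0.1579+0.0000i)·(-0.2019+0.0000i)  (+0.1395+0.4946i)·(-0.0264-0.2496i)  (-0.4030+0.2470i)·(-0.3324+0.0712i)
Y_2^0(R⁻¹ n̂) = +0.504189-0.000000i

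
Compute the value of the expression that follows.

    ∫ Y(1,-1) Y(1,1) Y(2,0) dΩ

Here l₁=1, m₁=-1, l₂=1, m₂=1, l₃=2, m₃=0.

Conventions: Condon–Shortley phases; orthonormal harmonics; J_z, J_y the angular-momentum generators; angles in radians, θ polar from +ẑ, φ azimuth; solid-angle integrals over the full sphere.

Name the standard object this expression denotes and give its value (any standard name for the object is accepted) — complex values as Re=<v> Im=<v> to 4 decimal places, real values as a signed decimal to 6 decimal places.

Gaunt coefficient, +0.126157

This is a Gaunt coefficient — the integral of a triple product of spherical harmonics over the sphere.
m-sum 0 ✓  L=4 even ✓  0≤2≤2 ✓
Π(2lᵢ+1) = 3×3×5 = 45
triangle coeff Δ(1,1,2) = 1/30
Σ_t [0,0]: t=0:+1/1 = 1/1
(3j)²=2/15 [(1 1 2; 0 0 0)], sign=+1
Σ_t [0,0]: t=0:+1/4 = 1/4
(3j)²=1/30 [(1 1 2; -1 1 0)], sign=+1
⇒ 4πI² = 1/5
I = (+1)√(1/5/(4π)) = 0.12615663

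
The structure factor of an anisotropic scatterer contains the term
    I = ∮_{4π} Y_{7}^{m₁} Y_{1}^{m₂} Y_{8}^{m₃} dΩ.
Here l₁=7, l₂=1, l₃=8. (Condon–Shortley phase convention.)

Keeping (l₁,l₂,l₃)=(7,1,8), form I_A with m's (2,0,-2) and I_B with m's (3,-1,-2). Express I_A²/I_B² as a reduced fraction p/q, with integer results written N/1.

4/1

Shared (l₁,l₂,l₃)=(7,1,8): N and (l;000)² cancel in I_A²/I_B².
A: Δ = 0!·14!·2!/17! = 1/2040; Racah Σ t=0..0: t=0:+1/43545600 = 1/43545600; ⇒ 3j(7 1 8; 2 0 -2)² = 1/34, sgn +1
B: Δ = 0!·14!·2!/17! = 1/2040; Racah Σ t=0..0: t=0:+1/174182400 = 1/174182400; ⇒ 3j(7 1 8; 3 -1 -2)² = 1/136, sgn +1
I_A²/I_B² = (1/34)/(1/136) = 4/1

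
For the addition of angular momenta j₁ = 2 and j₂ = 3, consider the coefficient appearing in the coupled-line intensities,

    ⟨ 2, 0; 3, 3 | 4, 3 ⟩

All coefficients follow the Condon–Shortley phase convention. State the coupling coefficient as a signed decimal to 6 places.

j₁+j₂−J=1  J+j₁−j₂=3  J−j₁+j₂=5  j₁+j₂+J+1=10
(j₁±m₁, j₂±m₂, J±M) = (2,2,6,0,7,1)
P² = 25920
sum k=1..1:
  [1] −1/240 = -1/240
S = -1/240
C² = P²·S² = 9/20 ; C = -0.670820

-0.670820  (= −√(9/20))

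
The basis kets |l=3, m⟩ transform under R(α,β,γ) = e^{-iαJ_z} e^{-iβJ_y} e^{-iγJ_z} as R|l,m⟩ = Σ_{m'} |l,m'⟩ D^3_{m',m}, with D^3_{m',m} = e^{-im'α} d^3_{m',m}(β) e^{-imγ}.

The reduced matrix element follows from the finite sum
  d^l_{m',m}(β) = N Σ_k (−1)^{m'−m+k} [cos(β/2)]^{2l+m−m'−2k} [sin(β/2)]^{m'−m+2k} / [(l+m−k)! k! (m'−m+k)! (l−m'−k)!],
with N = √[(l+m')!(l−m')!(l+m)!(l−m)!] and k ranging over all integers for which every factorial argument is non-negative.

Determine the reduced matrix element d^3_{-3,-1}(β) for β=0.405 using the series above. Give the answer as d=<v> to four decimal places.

d^3_{-3,-1}(β=0.4050) via the finite sum:
Half-angle: c=0.979567, s=0.201119. N=√(1·720·2·24)=185.903201
Admissible k: 2..2 (factorial args all ≥0)
  k=2: (−1)^0·185.9032/(48)·0.9796^4·0.2011^2 = +0.144241
d^3_{-3,-1}(0.4050) = +0.144241

d=0.1442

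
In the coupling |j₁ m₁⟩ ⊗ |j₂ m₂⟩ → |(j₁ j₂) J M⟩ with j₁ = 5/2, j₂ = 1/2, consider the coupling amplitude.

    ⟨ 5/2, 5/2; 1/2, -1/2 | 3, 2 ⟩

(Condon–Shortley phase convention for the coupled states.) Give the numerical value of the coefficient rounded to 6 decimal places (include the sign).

+0.408248  (= +√(1/6))

√[7·0!5!1!/7! · 5!0!0!1!5!1!] = √(2400)
  +(−1)^0/∏(0,0,0,0,5,1)! = 1/120  (running 1/120)
⟨..|..⟩ = √(2400)·(1/120) = +0.408248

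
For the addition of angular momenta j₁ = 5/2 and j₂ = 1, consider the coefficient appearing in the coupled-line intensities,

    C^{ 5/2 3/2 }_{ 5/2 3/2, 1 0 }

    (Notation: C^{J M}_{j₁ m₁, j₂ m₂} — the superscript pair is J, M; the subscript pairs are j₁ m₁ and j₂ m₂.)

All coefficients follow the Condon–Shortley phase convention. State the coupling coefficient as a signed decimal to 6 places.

triangle: 1!·4!·1!/7! = 24/5040
(j±m)!: 4!·1!·1!·1!·4!·1! = 576
prefactor² = (2J+1)·Δ·N² = 576/35
  k=0: +1/(0!·1!·1!·1!·3!·0!) = 1/6
  k=1: −1/(1!·0!·0!·0!·4!·1!) = -1/24
Σ = 1/8  ⇒  CG² = 576/35·(1/8)² = 9/35
CG = +√(9/35) = +0.507093

+√(9/35) = +0.507093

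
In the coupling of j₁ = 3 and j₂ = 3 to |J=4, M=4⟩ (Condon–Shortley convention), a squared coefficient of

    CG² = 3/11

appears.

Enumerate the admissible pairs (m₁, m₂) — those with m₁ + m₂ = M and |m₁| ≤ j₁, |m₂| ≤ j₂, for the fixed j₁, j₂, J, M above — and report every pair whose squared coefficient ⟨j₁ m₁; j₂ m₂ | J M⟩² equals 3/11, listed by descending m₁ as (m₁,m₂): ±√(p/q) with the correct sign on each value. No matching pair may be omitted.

(3,1): +√(3/11); (1,3): +√(3/11)

Admissible pairs with m₁+m₂ = M = 4: (1,3), (2,2), (3,1)
  (m₁,m₂)=(3,1): CG² = 3/11, CG = +√(3/11)   ← matches the target
  (m₁,m₂)=(2,2): CG² = 5/11, CG = −√(5/11)
  (m₁,m₂)=(1,3): CG² = 3/11, CG = +√(3/11)   ← matches the target
Pairs with CG² = 3/11: (3,1): +√(3/11); (1,3): +√(3/11)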